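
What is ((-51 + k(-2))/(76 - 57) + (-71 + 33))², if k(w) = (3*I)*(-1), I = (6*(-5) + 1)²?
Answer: 10863616/361 ≈ 30093.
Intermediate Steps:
I = 841 (I = (-30 + 1)² = (-29)² = 841)
k(w) = -2523 (k(w) = (3*841)*(-1) = 2523*(-1) = -2523)
((-51 + k(-2))/(76 - 57) + (-71 + 33))² = ((-51 - 2523)/(76 - 57) + (-71 + 33))² = (-2574/19 - 38)² = (-3296/19)² = 10863616/361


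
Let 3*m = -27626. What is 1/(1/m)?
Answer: -27626/3 ≈ -9208.7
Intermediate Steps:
m = -27626/3 (m = (⅓)*(-27626) = -27626/3 ≈ -9208.7)
1/(1/m) = 1/(1/(-27626/3)) = 1/(-3/27626) = -27626/3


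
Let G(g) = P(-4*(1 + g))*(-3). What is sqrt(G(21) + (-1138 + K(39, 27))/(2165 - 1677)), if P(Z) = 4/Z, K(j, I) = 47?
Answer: I*sqrt(15122998)/2684 ≈ 1.4489*I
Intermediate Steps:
G(g) = -12/(-4 - 4*g) (G(g) = (4/((-4*(1 + g))))*(-3) = (4/(-4 - 4*g))*(-3) = -12/(-4 - 4*g))
sqrt(G(21) + (-1138 + K(39, 27))/(2165 - 1677)) = sqrt(3/(1 + 21) + (-1138 + 47)/(2165 - 1677)) = sqrt(3/22 - 1091/488) = sqrt(-11269/5368) = I*sqrt(15122998)/2684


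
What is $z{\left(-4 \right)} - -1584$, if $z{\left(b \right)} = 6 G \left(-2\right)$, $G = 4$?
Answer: $1536$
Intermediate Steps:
$z{\left(b \right)} = -48$ ($z{\left(b \right)} = 6 \cdot 4 \left(-2\right) = 24 \left(-2\right) = -48$)
$z{\left(-4 \right)} - -1584 = -48 - -1584 = -48 + 1584 = 1536$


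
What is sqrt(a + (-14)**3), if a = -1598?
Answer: I*sqrt(4342) ≈ 65.894*I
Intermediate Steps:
sqrt(a + (-14)**3) = sqrt(-1598 + (-14)**3) = sqrt(-1598 - 2744) = sqrt(-4342) = I*sqrt(4342)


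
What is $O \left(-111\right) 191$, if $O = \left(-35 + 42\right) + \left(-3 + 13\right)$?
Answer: $-360417$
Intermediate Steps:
$O = 17$ ($O = 7 + 10 = 17$)
$O \left(-111\right) 191 = 17 \left(-111\right) 191 = \left(-1887\right) 191 = -360417$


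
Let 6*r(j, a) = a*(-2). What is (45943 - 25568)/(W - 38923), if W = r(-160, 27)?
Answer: -20375/38932 ≈ -0.52335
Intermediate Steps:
r(j, a) = -a/3 (r(j, a) = (a*(-2))/6 = (-2*a)/6 = -a/3)
W = -9 (W = -⅓*27 = -9)
(45943 - 25568)/(W - 38923) = (45943 - 25568)/(-9 - 38923) = 20375/(-38932) = 20375*(-1/38932) = -20375/38932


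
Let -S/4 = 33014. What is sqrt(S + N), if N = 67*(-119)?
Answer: I*sqrt(140029) ≈ 374.2*I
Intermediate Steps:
S = -132056 (S = -4*33014 = -132056)
N = -7973
sqrt(S + N) = sqrt(-132056 - 7973) = sqrt(-140029) = I*sqrt(140029)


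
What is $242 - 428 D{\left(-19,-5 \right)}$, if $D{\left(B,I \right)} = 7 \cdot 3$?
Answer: $-8746$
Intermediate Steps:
$D{\left(B,I \right)} = 21$
$242 - 428 D{\left(-19,-5 \right)} = 242 - 8988 = -8746$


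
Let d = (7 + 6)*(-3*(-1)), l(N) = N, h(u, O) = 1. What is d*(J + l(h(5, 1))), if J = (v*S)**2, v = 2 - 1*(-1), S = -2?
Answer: 1443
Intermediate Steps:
v = 3 (v = 2 + 1 = 3)
d = 39 (d = 13*3 = 39)
J = 36 (J = (3*(-2))**2 = (-6)**2 = 36)
d*(J + l(h(5, 1))) = 39*(36 + 1) = 39*37 = 1443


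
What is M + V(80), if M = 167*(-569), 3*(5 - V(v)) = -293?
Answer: -284761/3 ≈ -94920.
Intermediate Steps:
V(v) = 308/3 (V(v) = 5 - 1/3*(-293) = 5 + 293/3 = 308/3)
M = -95023
M + V(80) = -95023 + 308/3 = -284761/3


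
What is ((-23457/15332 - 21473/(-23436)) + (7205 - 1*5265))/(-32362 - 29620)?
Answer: -47782621/1527113196 ≈ -0.031290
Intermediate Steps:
((-23457/15332 - 21473/(-23436)) + (7205 - 1*5265))/(-32362 - 29620) = ((-23457*1/15332 - 21473*(-1/23436)) + (7205 - 5265))/(-61982) = ((-23457/15332 + 21473/23436) + 1940)*(-1/61982) = (-27564277/44915094 + 1940)*(-1/61982) = (87107718083/44915094)*(-1/61982) = -47782621/1527113196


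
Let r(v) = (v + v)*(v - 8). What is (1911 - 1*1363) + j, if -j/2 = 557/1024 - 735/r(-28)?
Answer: 841177/1536 ≈ 547.64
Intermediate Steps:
r(v) = 2*v*(-8 + v) (r(v) = (2*v)*(-8 + v) = 2*v*(-8 + v))
j = -551/1536 (j = -2*(557/1024 - 735*(-1/(56*(-8 - 28)))) = -2*(557*(1/1024) - 735/(2*(-28)*(-36))) = -2*(557/1024 - 735/2016) = -2*(557/1024 - 735*1/2016) = -2*(557/1024 - 35/96) = -2*551/3072 = -551/1536 ≈ -0.35872)
(1911 - 1*1363) + j = (1911 - 1*1363) - 551/1536 = (1911 - 1363) - 551/1536 = 548 - 551/1536 = 841177/1536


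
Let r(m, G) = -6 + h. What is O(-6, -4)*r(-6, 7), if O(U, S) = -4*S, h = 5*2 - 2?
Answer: 32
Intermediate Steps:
h = 8 (h = 10 - 2 = 8)
r(m, G) = 2 (r(m, G) = -6 + 8 = 2)
O(-6, -4)*r(-6, 7) = -4*(-4)*2 = 16*2 = 32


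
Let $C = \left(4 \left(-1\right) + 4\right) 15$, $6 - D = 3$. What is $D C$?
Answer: $0$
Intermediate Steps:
$D = 3$ ($D = 6 - 3 = 3$)
$C = 0$ ($C = \left(-4 + 4\right) 15 = 0 \cdot 15 = 0$)
$D C = 3 \cdot 0 = 0$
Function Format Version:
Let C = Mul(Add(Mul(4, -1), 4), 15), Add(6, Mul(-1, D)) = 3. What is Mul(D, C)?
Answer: 0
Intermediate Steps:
D = 3 (D = Add(6, Mul(-1, 3)) = Add(6, -3) = 3)
C = 0 (C = Mul(Add(-4, 4), 15) = Mul(0, 15) = 0)
Mul(D, C) = Mul(3, 0) = 0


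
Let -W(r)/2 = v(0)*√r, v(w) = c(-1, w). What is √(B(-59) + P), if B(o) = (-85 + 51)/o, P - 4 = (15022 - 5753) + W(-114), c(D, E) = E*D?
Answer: √32281319/59 ≈ 96.299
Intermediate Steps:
c(D, E) = D*E
v(w) = -w
W(r) = 0 (W(r) = -2*(-1*0)*√r = -0*√r = -2*0 = 0)
P = 9273 (P = 4 + ((15022 - 5753) + 0) = 4 + (9269 + 0) = 4 + 9269 = 9273)
B(o) = -34/o
√(B(-59) + P) = √(-34/(-59) + 9273) = √(-34*(-1/59) + 9273) = √(34/59 + 9273) = √(547141/59) = √32281319/59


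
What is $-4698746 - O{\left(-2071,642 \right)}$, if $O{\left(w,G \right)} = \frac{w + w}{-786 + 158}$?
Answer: $- \frac{1475408315}{314} \approx -4.6988 \cdot 10^{6}$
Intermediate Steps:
$O{\left(w,G \right)} = - \frac{w}{314}$ ($O{\left(w,G \right)} = \frac{2 w}{-628} = 2 w \left(- \frac{1}{628}\right) = - \frac{w}{314}$)
$-4698746 - O{\left(-2071,642 \right)} = -4698746 - \left(- \frac{1}{314}\right) \left(-2071\right) = -4698746 - \frac{2071}{314} = - \frac{1475408315}{314}$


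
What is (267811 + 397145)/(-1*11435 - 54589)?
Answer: -141/14 ≈ -10.071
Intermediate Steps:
(267811 + 397145)/(-1*11435 - 54589) = 664956/(-11435 - 54589) = 664956/(-66024) = 664956*(-1/66024) = -141/14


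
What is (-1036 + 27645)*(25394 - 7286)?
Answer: 481835772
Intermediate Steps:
(-1036 + 27645)*(25394 - 7286) = 26609*18108 = 481835772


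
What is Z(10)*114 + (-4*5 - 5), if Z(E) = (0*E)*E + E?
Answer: 1115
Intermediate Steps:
Z(E) = E (Z(E) = 0*E + E = 0 + E = E)
Z(10)*114 + (-4*5 - 5) = 10*114 + (-4*5 - 5) = 1140 + (-20 - 5) = 1140 - 25 = 1115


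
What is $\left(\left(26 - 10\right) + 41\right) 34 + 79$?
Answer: $2017$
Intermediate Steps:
$\left(\left(26 - 10\right) + 41\right) 34 + 79 = \left(16 + 41\right) 34 + 79 = 57 \cdot 34 + 79 = 1938 + 79 = 2017$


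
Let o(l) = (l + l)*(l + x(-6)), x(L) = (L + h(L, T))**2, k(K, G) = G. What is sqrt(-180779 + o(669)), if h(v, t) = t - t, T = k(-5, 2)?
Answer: sqrt(762511) ≈ 873.22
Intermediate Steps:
T = 2
h(v, t) = 0
x(L) = L**2 (x(L) = (L + 0)**2 = L**2)
o(l) = 2*l*(36 + l) (o(l) = (l + l)*(l + (-6)**2) = (2*l)*(l + 36) = (2*l)*(36 + l) = 2*l*(36 + l))
sqrt(-180779 + o(669)) = sqrt(-180779 + 2*669*(36 + 669)) = sqrt(-180779 + 2*669*705) = sqrt(-180779 + 943290) = sqrt(762511)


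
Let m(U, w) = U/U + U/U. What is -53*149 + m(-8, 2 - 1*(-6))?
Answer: -7895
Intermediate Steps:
m(U, w) = 2 (m(U, w) = 1 + 1 = 2)
-53*149 + m(-8, 2 - 1*(-6)) = -53*149 + 2 = -7897 + 2 = -7895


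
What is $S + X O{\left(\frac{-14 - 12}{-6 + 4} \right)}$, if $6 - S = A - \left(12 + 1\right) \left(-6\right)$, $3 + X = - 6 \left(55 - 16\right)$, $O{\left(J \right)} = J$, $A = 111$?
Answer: $-3264$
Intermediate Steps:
$X = -237$ ($X = -3 - 6 \left(55 - 16\right) = -3 - 234 = -237$)
$S = -183$ ($S = 6 - \left(111 - \left(12 + 1\right) \left(-6\right)\right) = 6 - \left(111 - 13 \left(-6\right)\right) = 6 - \left(111 - -78\right) = 6 - \left(111 + 78\right) = 6 - 189 = -183$)
$S + X O{\left(\frac{-14 - 12}{-6 + 4} \right)} = -183 - 237 \frac{-14 - 12}{-6 + 4} = -183 - 237 \left(- \frac{26}{-2}\right) = -183 - 237 \left(\left(-26\right) \left(- \frac{1}{2}\right)\right) = -183 - 3081 = -3264$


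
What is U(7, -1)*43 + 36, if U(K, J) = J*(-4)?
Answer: 208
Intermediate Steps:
U(K, J) = -4*J
U(7, -1)*43 + 36 = -4*(-1)*43 + 36 = 4*43 + 36 = 172 + 36 = 208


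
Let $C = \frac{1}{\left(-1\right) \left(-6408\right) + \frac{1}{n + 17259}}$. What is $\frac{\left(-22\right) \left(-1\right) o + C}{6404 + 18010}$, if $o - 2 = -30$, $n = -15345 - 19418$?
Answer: $- \frac{11515668532}{456401952539} \approx -0.025231$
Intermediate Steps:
$n = -34763$
$C = \frac{17504}{112165631}$ ($C = \frac{1}{\left(-1\right) \left(-6408\right) + \frac{1}{-34763 + 17259}} = \frac{1}{6408 + \frac{1}{-17504}} = \frac{1}{6408 - \frac{1}{17504}} = \frac{1}{\frac{112165631}{17504}} = \frac{17504}{112165631} \approx 0.00015605$)
$o = -28$ ($o = 2 - 30 = -28$)
$\frac{\left(-22\right) \left(-1\right) o + C}{6404 + 18010} = \frac{\left(-22\right) \left(-1\right) \left(-28\right) + \frac{17504}{112165631}}{6404 + 18010} = \frac{22 \left(-28\right) + \frac{17504}{112165631}}{24414} = \left(-616 + \frac{17504}{112165631}\right) \frac{1}{24414} = \left(- \frac{69094011192}{112165631}\right) \frac{1}{24414} = - \frac{11515668532}{456401952539}$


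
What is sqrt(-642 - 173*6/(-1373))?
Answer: 2*I*sqrt(302206911)/1373 ≈ 25.323*I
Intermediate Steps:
sqrt(-642 - 173*6/(-1373)) = sqrt(-642 - 1038*(-1/1373)) = sqrt(-642 + 1038/1373) = sqrt(-880428/1373) = 2*I*sqrt(302206911)/1373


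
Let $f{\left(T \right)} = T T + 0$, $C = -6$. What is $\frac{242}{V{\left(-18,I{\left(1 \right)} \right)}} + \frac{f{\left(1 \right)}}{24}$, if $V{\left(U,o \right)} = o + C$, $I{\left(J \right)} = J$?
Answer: $- \frac{5803}{120} \approx -48.358$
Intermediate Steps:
$V{\left(U,o \right)} = -6 + o$ ($V{\left(U,o \right)} = o - 6 = -6 + o$)
$f{\left(T \right)} = T^{2}$ ($f{\left(T \right)} = T^{2} + 0 = T^{2}$)
$\frac{242}{V{\left(-18,I{\left(1 \right)} \right)}} + \frac{f{\left(1 \right)}}{24} = \frac{242}{-6 + 1} + \frac{1^{2}}{24} = \frac{242}{-5} + 1 \cdot \frac{1}{24} = 242 \left(- \frac{1}{5}\right) + \frac{1}{24} = - \frac{242}{5} + \frac{1}{24} = - \frac{5803}{120}$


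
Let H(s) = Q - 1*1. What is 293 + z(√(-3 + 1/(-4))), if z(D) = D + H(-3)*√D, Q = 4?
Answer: 293 + I*√13/2 + 3*13^(¼)*(1 + I)/2 ≈ 295.85 + 4.651*I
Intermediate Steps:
H(s) = 3 (H(s) = 4 - 1*1 = 4 - 1 = 3)
z(D) = D + 3*√D
293 + z(√(-3 + 1/(-4))) = 293 + (√(-3 + 1/(-4)) + 3*√(√(-3 + 1/(-4)))) = 293 + (√(-3 - ¼) + 3*√(√(-3 - ¼))) = 293 + (√(-13/4) + 3*√(√(-13/4))) = 293 + (I*√13/2 + 3*√(I*√13/2)) = 293 + (I*√13/2 + 3*(√2*13^(¼)*√I/2)) = 293 + (I*√13/2 + 3*√2*13^(¼)*√I/2) = 293 + I*√13/2 + 3*√2*13^(¼)*√I/2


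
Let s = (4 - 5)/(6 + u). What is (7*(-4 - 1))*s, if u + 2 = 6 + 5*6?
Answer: 7/8 ≈ 0.87500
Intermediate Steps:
u = 34 (u = -2 + (6 + 5*6) = -2 + (6 + 30) = -2 + 36 = 34)
s = -1/40 (s = (4 - 5)/(6 + 34) = -1/40 ≈ -0.025000)
(7*(-4 - 1))*s = (7*(-4 - 1))*(-1/40) = (7*(-5))*(-1/40) = -35*(-1/40) = 7/8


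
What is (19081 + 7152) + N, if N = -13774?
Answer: 12459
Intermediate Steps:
(19081 + 7152) + N = (19081 + 7152) - 13774 = 26233 - 13774 = 12459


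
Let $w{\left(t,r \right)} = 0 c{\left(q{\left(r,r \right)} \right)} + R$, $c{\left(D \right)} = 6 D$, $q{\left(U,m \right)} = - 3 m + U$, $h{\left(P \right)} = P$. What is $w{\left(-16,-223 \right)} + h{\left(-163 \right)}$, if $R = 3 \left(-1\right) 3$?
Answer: $-172$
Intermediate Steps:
$q{\left(U,m \right)} = U - 3 m$
$R = -9$ ($R = \left(-3\right) 3 = -9$)
$w{\left(t,r \right)} = -9$ ($w{\left(t,r \right)} = 0 \cdot 6 \left(r - 3 r\right) - 9 = 0 \cdot 6 \left(- 2 r\right) - 9 = 0 \left(- 12 r\right) - 9 = 0 - 9 = -9$)
$w{\left(-16,-223 \right)} + h{\left(-163 \right)} = -9 - 163 = -172$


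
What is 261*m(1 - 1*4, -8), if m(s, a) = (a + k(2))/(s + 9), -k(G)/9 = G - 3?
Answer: 87/2 ≈ 43.500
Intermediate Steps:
k(G) = 27 - 9*G (k(G) = -9*(G - 3) = -9*(-3 + G) = 27 - 9*G)
m(s, a) = (9 + a)/(9 + s) (m(s, a) = (a + (27 - 9*2))/(s + 9) = (a + (27 - 18))/(9 + s) = (a + 9)/(9 + s) = (9 + a)/(9 + s))
261*m(1 - 1*4, -8) = 261*((9 - 8)/(9 + (1 - 1*4))) = 261*(1/(9 + (1 - 4))) = 261*(1/(9 - 3)) = 261*(1/6) = 261*((⅙)*1) = 261*(⅙) = 87/2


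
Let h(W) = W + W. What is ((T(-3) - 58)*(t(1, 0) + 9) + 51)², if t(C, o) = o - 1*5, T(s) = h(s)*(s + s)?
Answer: 1369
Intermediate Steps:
h(W) = 2*W
T(s) = 4*s² (T(s) = (2*s)*(s + s) = (2*s)*(2*s) = 4*s²)
t(C, o) = -5 + o (t(C, o) = o - 5 = -5 + o)
((T(-3) - 58)*(t(1, 0) + 9) + 51)² = ((4*(-3)² - 58)*((-5 + 0) + 9) + 51)² = ((4*9 - 58)*(-5 + 9) + 51)² = ((36 - 58)*4 + 51)² = (-22*4 + 51)² = (-88 + 51)² = (-37)² = 1369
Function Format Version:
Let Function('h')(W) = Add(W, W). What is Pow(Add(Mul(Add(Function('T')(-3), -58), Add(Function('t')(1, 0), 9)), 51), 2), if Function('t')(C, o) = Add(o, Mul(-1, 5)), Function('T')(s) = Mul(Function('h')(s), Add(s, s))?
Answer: 1369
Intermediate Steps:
Function('h')(W) = Mul(2, W)
Function('T')(s) = Mul(4, Pow(s, 2)) (Function('T')(s) = Mul(Mul(2, s), Add(s, s)) = Mul(Mul(2, s), Mul(2, s)) = Mul(4, Pow(s, 2)))
Function('t')(C, o) = Add(-5, o) (Function('t')(C, o) = Add(o, -5) = Add(-5, o))
Pow(Add(Mul(Add(Function('T')(-3), -58), Add(Function('t')(1, 0), 9)), 51), 2) = Pow(Add(Mul(Add(Mul(4, Pow(-3, 2)), -58), Add(Add(-5, 0), 9)), 51), 2) = Pow(Add(Mul(Add(Mul(4, 9), -58), Add(-5, 9)), 51), 2) = Pow(Add(Mul(Add(36, -58), 4), 51), 2) = Pow(Add(Mul(-22, 4), 51), 2) = Pow(Add(-88, 51), 2) = Pow(-37, 2) = 1369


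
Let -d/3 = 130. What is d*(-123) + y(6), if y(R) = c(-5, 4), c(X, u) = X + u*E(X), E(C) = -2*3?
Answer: 47941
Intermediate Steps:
d = -390 (d = -3*130 = -390)
E(C) = -6
c(X, u) = X - 6*u (c(X, u) = X + u*(-6) = X - 6*u)
y(R) = -29 (y(R) = -5 - 6*4 = -5 - 24 = -29)
d*(-123) + y(6) = -390*(-123) - 29 = 47970 - 29 = 47941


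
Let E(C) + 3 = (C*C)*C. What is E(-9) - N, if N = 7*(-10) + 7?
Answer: -669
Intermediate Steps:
E(C) = -3 + C³ (E(C) = -3 + (C*C)*C = -3 + C²*C = -3 + C³)
N = -63 (N = -70 + 7 = -63)
E(-9) - N = (-3 + (-9)³) - 1*(-63) = (-3 - 729) + 63 = -732 + 63 = -669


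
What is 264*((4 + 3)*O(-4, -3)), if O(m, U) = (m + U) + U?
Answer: -18480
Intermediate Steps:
O(m, U) = m + 2*U (O(m, U) = (U + m) + U = m + 2*U)
264*((4 + 3)*O(-4, -3)) = 264*((4 + 3)*(-4 + 2*(-3))) = 264*(7*(-4 - 6)) = 264*(7*(-10)) = 264*(-70) = -18480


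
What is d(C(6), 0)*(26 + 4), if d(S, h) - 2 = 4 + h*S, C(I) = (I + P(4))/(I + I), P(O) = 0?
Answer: 180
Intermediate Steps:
C(I) = 1/2 (C(I) = (I + 0)/(I + I) = I/((2*I)) = I*(1/(2*I)) = 1/2)
d(S, h) = 6 + S*h (d(S, h) = 2 + (4 + h*S) = 2 + (4 + S*h) = 6 + S*h)
d(C(6), 0)*(26 + 4) = (6 + (1/2)*0)*(26 + 4) = (6 + 0)*30 = 6*30 = 180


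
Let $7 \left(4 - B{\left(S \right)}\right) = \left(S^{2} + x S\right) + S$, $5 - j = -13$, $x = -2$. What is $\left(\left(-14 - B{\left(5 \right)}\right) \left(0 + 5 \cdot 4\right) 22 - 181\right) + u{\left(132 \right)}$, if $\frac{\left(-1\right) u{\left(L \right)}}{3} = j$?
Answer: $- \frac{48285}{7} \approx -6897.9$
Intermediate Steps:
$j = 18$ ($j = 5 - -13 = 5 + 13 = 18$)
$u{\left(L \right)} = -54$ ($u{\left(L \right)} = \left(-3\right) 18 = -54$)
$B{\left(S \right)} = 4 - \frac{S^{2}}{7} + \frac{S}{7}$ ($B{\left(S \right)} = 4 - \frac{\left(S^{2} - 2 S\right) + S}{7} = 4 - \frac{S^{2} - S}{7} = 4 - \left(- \frac{S}{7} + \frac{S^{2}}{7}\right) = 4 - \frac{S^{2}}{7} + \frac{S}{7}$)
$\left(\left(-14 - B{\left(5 \right)}\right) \left(0 + 5 \cdot 4\right) 22 - 181\right) + u{\left(132 \right)} = \left(\left(-14 - \left(4 - \frac{5^{2}}{7} + \frac{1}{7} \cdot 5\right)\right) \left(0 + 5 \cdot 4\right) 22 - 181\right) - 54 = \left(\left(-14 - \left(4 - \frac{25}{7} + \frac{5}{7}\right)\right) \left(0 + 20\right) 22 - 181\right) - 54 = \left(\left(-14 - \left(4 - \frac{25}{7} + \frac{5}{7}\right)\right) 20 \cdot 22 - 181\right) - 54 = \left(\left(-14 - \frac{8}{7}\right) 20 \cdot 22 - 181\right) - 54 = \left(\left(- \frac{106}{7}\right) 20 \cdot 22 - 181\right) - 54 = \left(\left(- \frac{2120}{7}\right) 22 - 181\right) - 54 = \left(- \frac{46640}{7} - 181\right) - 54 = - \frac{47907}{7} - 54 = - \frac{48285}{7}$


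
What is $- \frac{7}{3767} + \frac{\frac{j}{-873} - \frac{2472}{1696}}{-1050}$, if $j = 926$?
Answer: $\frac{395373323}{732040356600} \approx 0.0005401$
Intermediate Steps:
$- \frac{7}{3767} + \frac{\frac{j}{-873} - \frac{2472}{1696}}{-1050} = - \frac{7}{3767} + \frac{\frac{926}{-873} - \frac{2472}{1696}}{-1050} = \left(-7\right) \frac{1}{3767} + \left(926 \left(- \frac{1}{873}\right) - \frac{309}{212}\right) \left(- \frac{1}{1050}\right) = - \frac{7}{3767} + \left(- \frac{926}{873} - \frac{309}{212}\right) \left(- \frac{1}{1050}\right) = - \frac{7}{3767} - - \frac{466069}{194329800} = - \frac{7}{3767} + \frac{466069}{194329800} = \frac{395373323}{732040356600}$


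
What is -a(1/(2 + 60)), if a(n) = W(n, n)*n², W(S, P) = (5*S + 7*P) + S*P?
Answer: -745/14776336 ≈ -5.0418e-5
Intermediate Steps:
W(S, P) = 5*S + 7*P + P*S (W(S, P) = (5*S + 7*P) + P*S = 5*S + 7*P + P*S)
a(n) = n²*(n² + 12*n) (a(n) = (5*n + 7*n + n*n)*n² = (5*n + 7*n + n²)*n² = (n² + 12*n)*n² = n²*(n² + 12*n))
-a(1/(2 + 60)) = -(1/(2 + 60))³*(12 + 1/(2 + 60)) = -(1/62)³*(12 + 1/62) = -745/(238328*62) = -1*745/14776336 = -745/14776336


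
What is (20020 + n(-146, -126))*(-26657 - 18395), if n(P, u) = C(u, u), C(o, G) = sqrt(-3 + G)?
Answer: -901941040 - 45052*I*sqrt(129) ≈ -9.0194e+8 - 5.1169e+5*I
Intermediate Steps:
n(P, u) = sqrt(-3 + u)
(20020 + n(-146, -126))*(-26657 - 18395) = (20020 + sqrt(-3 - 126))*(-26657 - 18395) = (20020 + sqrt(-129))*(-45052) = (20020 + I*sqrt(129))*(-45052) = -901941040 - 45052*I*sqrt(129)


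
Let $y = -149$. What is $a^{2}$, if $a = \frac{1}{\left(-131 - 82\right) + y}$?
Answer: $\frac{1}{131044} \approx 7.631 \cdot 10^{-6}$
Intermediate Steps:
$a = - \frac{1}{362}$ ($a = \frac{1}{\left(-131 - 82\right) - 149} = \frac{1}{-213 - 149} = \frac{1}{-362} = - \frac{1}{362} \approx -0.0027624$)
$a^{2} = \left(- \frac{1}{362}\right)^{2} = \frac{1}{131044}$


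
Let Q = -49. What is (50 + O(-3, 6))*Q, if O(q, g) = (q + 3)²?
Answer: -2450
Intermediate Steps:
O(q, g) = (3 + q)²
(50 + O(-3, 6))*Q = (50 + (3 - 3)²)*(-49) = (50 + 0²)*(-49) = (50 + 0)*(-49) = 50*(-49) = -2450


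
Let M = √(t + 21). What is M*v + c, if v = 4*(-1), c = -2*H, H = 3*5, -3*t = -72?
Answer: -30 - 12*√5 ≈ -56.833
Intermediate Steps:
t = 24 (t = -⅓*(-72) = 24)
H = 15
c = -30 (c = -2*15 = -30)
v = -4
M = 3*√5 (M = √(24 + 21) = √45 = 3*√5 ≈ 6.7082)
M*v + c = (3*√5)*(-4) - 30 = -12*√5 - 30 = -30 - 12*√5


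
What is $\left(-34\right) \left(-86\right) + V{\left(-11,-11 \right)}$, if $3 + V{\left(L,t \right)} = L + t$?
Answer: $2899$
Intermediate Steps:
$V{\left(L,t \right)} = -3 + L + t$ ($V{\left(L,t \right)} = -3 + \left(L + t\right) = -3 + L + t$)
$\left(-34\right) \left(-86\right) + V{\left(-11,-11 \right)} = \left(-34\right) \left(-86\right) - 25 = 2924 - 25 = 2899$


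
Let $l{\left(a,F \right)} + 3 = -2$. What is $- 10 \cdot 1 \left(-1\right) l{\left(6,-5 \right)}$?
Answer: $-50$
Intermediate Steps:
$l{\left(a,F \right)} = -5$ ($l{\left(a,F \right)} = -3 - 2 = -5$)
$- 10 \cdot 1 \left(-1\right) l{\left(6,-5 \right)} = - 10 \cdot 1 \left(-1\right) \left(-5\right) = \left(-10\right) \left(-1\right) \left(-5\right) = 10 \left(-5\right) = -50$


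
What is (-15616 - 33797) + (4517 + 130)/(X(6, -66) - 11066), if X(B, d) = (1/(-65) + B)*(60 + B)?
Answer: -34273949463/693616 ≈ -49413.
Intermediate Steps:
X(B, d) = (60 + B)*(-1/65 + B) (X(B, d) = (-1/65 + B)*(60 + B) = (60 + B)*(-1/65 + B))
(-15616 - 33797) + (4517 + 130)/(X(6, -66) - 11066) = (-15616 - 33797) + (4517 + 130)/((-12/13 + 6² + (3899/65)*6) - 11066) = -49413 + 4647/((-12/13 + 36 + 23394/65) - 11066) = -49413 + 4647/(25674/65 - 11066) = -49413 + 4647/(-693616/65) = -49413 + 4647*(-65/693616) = -49413 - 302055/693616 = -34273949463/693616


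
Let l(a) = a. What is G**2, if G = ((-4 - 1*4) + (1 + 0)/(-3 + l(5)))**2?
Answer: 50625/16 ≈ 3164.1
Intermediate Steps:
G = 225/4 (G = ((-4 - 1*4) + (1 + 0)/(-3 + 5))**2 = ((-4 - 4) + 1/2)**2 = (-8 + 1*(1/2))**2 = (-8 + 1/2)**2 = (-15/2)**2 = 225/4 ≈ 56.250)
G**2 = (225/4)**2 = 50625/16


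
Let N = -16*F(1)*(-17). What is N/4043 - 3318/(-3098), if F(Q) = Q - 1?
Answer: 1659/1549 ≈ 1.0710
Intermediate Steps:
F(Q) = -1 + Q
N = 0 (N = -16*(-1 + 1)*(-17) = -16*0*(-17) = 0*(-17) = 0)
N/4043 - 3318/(-3098) = 0/4043 - 3318/(-3098) = 0*(1/4043) - 3318*(-1/3098) = 0 + 1659/1549 = 1659/1549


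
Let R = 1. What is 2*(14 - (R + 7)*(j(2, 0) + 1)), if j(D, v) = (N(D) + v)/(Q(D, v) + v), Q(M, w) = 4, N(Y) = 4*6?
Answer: -84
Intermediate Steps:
N(Y) = 24
j(D, v) = (24 + v)/(4 + v)
2*(14 - (R + 7)*(j(2, 0) + 1)) = 2*(14 - (1 + 7)*((24 + 0)/(4 + 0) + 1)) = 2*(14 - 8*(24/4 + 1)) = 2*(14 - 8*((¼)*24 + 1)) = 2*(14 - 8*(6 + 1)) = 2*(14 - 8*7) = 2*(14 - 1*56) = 2*(14 - 56) = 2*(-42) = -84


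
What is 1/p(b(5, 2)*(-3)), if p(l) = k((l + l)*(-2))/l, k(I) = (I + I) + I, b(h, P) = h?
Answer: -1/12 ≈ -0.083333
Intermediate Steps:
k(I) = 3*I (k(I) = 2*I + I = 3*I)
p(l) = -12 (p(l) = (3*((l + l)*(-2)))/l = (3*((2*l)*(-2)))/l = (3*(-4*l))/l = (-12*l)/l = -12)
1/p(b(5, 2)*(-3)) = 1/(-12) = -1/12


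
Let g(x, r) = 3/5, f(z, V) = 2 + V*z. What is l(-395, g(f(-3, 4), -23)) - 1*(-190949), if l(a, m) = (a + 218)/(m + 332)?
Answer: 317547302/1663 ≈ 1.9095e+5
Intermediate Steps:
g(x, r) = ⅗ (g(x, r) = 3*(⅕) = ⅗)
l(a, m) = (218 + a)/(332 + m)
l(-395, g(f(-3, 4), -23)) - 1*(-190949) = (218 - 395)/(332 + ⅗) - 1*(-190949) = -177/(1663/5) + 190949 = (5/1663)*(-177) + 190949 = -885/1663 + 190949 = 317547302/1663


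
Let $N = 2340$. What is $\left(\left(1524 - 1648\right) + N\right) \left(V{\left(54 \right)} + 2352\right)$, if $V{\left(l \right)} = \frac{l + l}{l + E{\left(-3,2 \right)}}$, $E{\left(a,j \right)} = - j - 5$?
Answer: $\frac{245204832}{47} \approx 5.2171 \cdot 10^{6}$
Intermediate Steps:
$E{\left(a,j \right)} = -5 - j$
$V{\left(l \right)} = \frac{2 l}{-7 + l}$ ($V{\left(l \right)} = \frac{l + l}{l - 7} = \frac{2 l}{l - 7} = \frac{2 l}{-7 + l}$)
$\left(\left(1524 - 1648\right) + N\right) \left(V{\left(54 \right)} + 2352\right) = \left(\left(1524 - 1648\right) + 2340\right) \left(2 \cdot 54 \frac{1}{-7 + 54} + 2352\right) = \left(-124 + 2340\right) \left(2 \cdot 54 \cdot \frac{1}{47} + 2352\right) = 2216 \left(2 \cdot 54 \cdot \frac{1}{47} + 2352\right) = 2216 \left(\frac{108}{47} + 2352\right) = 2216 \cdot \frac{110652}{47} = \frac{245204832}{47}$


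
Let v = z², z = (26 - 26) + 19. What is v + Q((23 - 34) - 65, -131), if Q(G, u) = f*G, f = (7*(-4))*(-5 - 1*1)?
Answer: -12407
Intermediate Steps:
z = 19 (z = 0 + 19 = 19)
f = 168 (f = -28*(-5 - 1) = -28*(-6) = 168)
v = 361 (v = 19² = 361)
Q(G, u) = 168*G
v + Q((23 - 34) - 65, -131) = 361 + 168*((23 - 34) - 65) = 361 + 168*(-11 - 65) = 361 + 168*(-76) = 361 - 12768 = -12407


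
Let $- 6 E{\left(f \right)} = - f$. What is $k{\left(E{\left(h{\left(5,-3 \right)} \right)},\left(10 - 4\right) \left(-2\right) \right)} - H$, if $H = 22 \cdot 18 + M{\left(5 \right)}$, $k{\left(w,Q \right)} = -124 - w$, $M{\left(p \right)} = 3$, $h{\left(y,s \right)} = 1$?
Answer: $- \frac{3139}{6} \approx -523.17$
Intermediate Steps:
$E{\left(f \right)} = \frac{f}{6}$ ($E{\left(f \right)} = - \frac{\left(-1\right) f}{6} = \frac{f}{6}$)
$H = 399$ ($H = 22 \cdot 18 + 3 = 396 + 3 = 399$)
$k{\left(E{\left(h{\left(5,-3 \right)} \right)},\left(10 - 4\right) \left(-2\right) \right)} - H = \left(-124 - \frac{1}{6} \cdot 1\right) - 399 = \left(-124 - \frac{1}{6}\right) - 399 = - \frac{745}{6} - 399 = - \frac{3139}{6}$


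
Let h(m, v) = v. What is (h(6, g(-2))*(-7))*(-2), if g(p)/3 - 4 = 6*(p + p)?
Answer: -840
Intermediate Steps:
g(p) = 12 + 36*p (g(p) = 12 + 3*(6*(p + p)) = 12 + 3*(6*(2*p)) = 12 + 3*(12*p) = 12 + 36*p)
(h(6, g(-2))*(-7))*(-2) = ((12 + 36*(-2))*(-7))*(-2) = ((12 - 72)*(-7))*(-2) = -60*(-7)*(-2) = 420*(-2) = -840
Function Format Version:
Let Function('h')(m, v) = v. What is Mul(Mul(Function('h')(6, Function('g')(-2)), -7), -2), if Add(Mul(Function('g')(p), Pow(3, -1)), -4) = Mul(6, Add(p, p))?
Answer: -840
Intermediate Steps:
Function('g')(p) = Add(12, Mul(36, p)) (Function('g')(p) = Add(12, Mul(3, Mul(6, Add(p, p)))) = Add(12, Mul(3, Mul(6, Mul(2, p)))) = Add(12, Mul(3, Mul(12, p))) = Add(12, Mul(36, p)))
Mul(Mul(Function('h')(6, Function('g')(-2)), -7), -2) = Mul(Mul(Add(12, Mul(36, -2)), -7), -2) = Mul(Mul(Add(12, -72), -7), -2) = Mul(Mul(-60, -7), -2) = Mul(420, -2) = -840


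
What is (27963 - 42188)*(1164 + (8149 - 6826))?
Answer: -35377575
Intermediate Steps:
(27963 - 42188)*(1164 + (8149 - 6826)) = -14225*(1164 + 1323) = -14225*2487 = -35377575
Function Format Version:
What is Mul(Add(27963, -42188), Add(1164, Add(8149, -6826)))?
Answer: -35377575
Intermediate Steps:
Mul(Add(27963, -42188), Add(1164, Add(8149, -6826))) = Mul(-14225, Add(1164, 1323)) = Mul(-14225, 2487) = -35377575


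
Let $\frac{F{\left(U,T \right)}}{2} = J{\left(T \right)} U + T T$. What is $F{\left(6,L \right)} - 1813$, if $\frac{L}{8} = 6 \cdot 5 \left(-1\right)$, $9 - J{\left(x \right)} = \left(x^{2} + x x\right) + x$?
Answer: $-1266025$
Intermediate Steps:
$J{\left(x \right)} = 9 - x - 2 x^{2}$ ($J{\left(x \right)} = 9 - \left(\left(x^{2} + x x\right) + x\right) = 9 - \left(\left(x^{2} + x^{2}\right) + x\right) = 9 - \left(2 x^{2} + x\right) = 9 - \left(x + 2 x^{2}\right) = 9 - x - 2 x^{2}$)
$L = -240$ ($L = 8 \cdot 6 \cdot 5 \left(-1\right) = 8 \cdot 30 \left(-1\right) = 8 \left(-30\right) = -240$)
$F{\left(U,T \right)} = 2 T^{2} + 2 U \left(9 - T - 2 T^{2}\right)$ ($F{\left(U,T \right)} = 2 \left(\left(9 - T - 2 T^{2}\right) U + T T\right) = 2 \left(U \left(9 - T - 2 T^{2}\right) + T^{2}\right) = 2 \left(T^{2} + U \left(9 - T - 2 T^{2}\right)\right) = 2 T^{2} + 2 U \left(9 - T - 2 T^{2}\right)$)
$F{\left(6,L \right)} - 1813 = \left(2 \left(-240\right)^{2} - 12 \left(-9 - 240 + 2 \left(-240\right)^{2}\right)\right) - 1813 = \left(2 \cdot 57600 - 12 \left(-9 - 240 + 2 \cdot 57600\right)\right) - 1813 = \left(115200 - 12 \left(-9 - 240 + 115200\right)\right) - 1813 = \left(115200 - 12 \cdot 114951\right) - 1813 = \left(115200 - 1379412\right) - 1813 = -1264212 - 1813 = -1266025$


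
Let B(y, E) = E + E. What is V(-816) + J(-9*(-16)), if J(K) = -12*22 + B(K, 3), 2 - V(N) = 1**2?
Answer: -257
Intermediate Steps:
B(y, E) = 2*E
V(N) = 1 (V(N) = 2 - 1*1**2 = 2 - 1*1 = 2 - 1 = 1)
J(K) = -258 (J(K) = -12*22 + 2*3 = -264 + 6 = -258)
V(-816) + J(-9*(-16)) = 1 - 258 = -257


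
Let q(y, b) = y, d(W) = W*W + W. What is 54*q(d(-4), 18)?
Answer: 648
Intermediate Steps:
d(W) = W + W**2 (d(W) = W**2 + W = W + W**2)
54*q(d(-4), 18) = 54*(-4*(1 - 4)) = 54*(-4*(-3)) = 54*12 = 648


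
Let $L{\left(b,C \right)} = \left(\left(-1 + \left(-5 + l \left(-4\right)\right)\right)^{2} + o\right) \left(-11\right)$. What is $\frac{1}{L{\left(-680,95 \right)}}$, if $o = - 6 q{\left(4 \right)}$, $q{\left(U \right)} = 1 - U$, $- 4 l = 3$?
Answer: $- \frac{1}{297} \approx -0.003367$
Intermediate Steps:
$l = - \frac{3}{4}$ ($l = \left(- \frac{1}{4}\right) 3 = - \frac{3}{4} \approx -0.75$)
$o = 18$ ($o = - 6 \left(1 - 4\right) = \left(-6\right) \left(-3\right) = 18$)
$L{\left(b,C \right)} = -297$ ($L{\left(b,C \right)} = \left(\left(-1 - 2\right)^{2} + 18\right) \left(-11\right) = \left(\left(-3\right)^{2} + 18\right) \left(-11\right) = \left(9 + 18\right) \left(-11\right) = 27 \left(-11\right) = -297$)
$\frac{1}{L{\left(-680,95 \right)}} = \frac{1}{-297} = - \frac{1}{297}$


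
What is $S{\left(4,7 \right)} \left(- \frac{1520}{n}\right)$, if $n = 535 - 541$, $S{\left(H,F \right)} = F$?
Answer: $\frac{5320}{3} \approx 1773.3$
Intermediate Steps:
$n = -6$
$S{\left(4,7 \right)} \left(- \frac{1520}{n}\right) = 7 \left(- \frac{1520}{-6}\right) = 7 \left(\left(-1520\right) \left(- \frac{1}{6}\right)\right) = 7 \cdot \frac{760}{3} = \frac{5320}{3}$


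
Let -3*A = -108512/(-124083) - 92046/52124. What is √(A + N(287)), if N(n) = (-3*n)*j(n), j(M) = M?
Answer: I*√2584190805459568311739782/3233851146 ≈ 497.1*I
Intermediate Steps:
A = 2882632165/9701553438 (A = -(-108512/(-124083) - 92046/52124)/3 = -(-108512*(-1/124083) - 92046*1/52124)/3 = -(108512/124083 - 46023/26062)/3 = -⅓*(-2882632165/3233851146) = 2882632165/9701553438 ≈ 0.29713)
N(n) = -3*n² (N(n) = (-3*n)*n = -3*n²)
√(A + N(287)) = √(2882632165/9701553438 - 3*287²) = √(2882632165/9701553438 - 3*82369) = √(2882632165/9701553438 - 247107) = √(-2397318882771701/9701553438) = I*√2584190805459568311739782/3233851146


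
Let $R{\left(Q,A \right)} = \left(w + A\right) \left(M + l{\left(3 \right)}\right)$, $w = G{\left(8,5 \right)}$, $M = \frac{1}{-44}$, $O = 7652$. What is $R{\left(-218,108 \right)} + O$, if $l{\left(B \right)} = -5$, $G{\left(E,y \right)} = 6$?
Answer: $\frac{155747}{22} \approx 7079.4$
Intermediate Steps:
$M = - \frac{1}{44} \approx -0.022727$
$w = 6$
$R{\left(Q,A \right)} = - \frac{663}{22} - \frac{221 A}{44}$ ($R{\left(Q,A \right)} = \left(6 + A\right) \left(- \frac{1}{44} - 5\right) = \left(6 + A\right) \left(- \frac{221}{44}\right) = - \frac{663}{22} - \frac{221 A}{44}$)
$R{\left(-218,108 \right)} + O = \left(- \frac{663}{22} - \frac{5967}{11}\right) + 7652 = - \frac{12597}{22} + 7652 = \frac{155747}{22}$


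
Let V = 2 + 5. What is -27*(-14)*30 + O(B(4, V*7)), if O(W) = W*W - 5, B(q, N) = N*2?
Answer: 20939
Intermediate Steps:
V = 7
B(q, N) = 2*N
O(W) = -5 + W² (O(W) = W² - 5 = -5 + W²)
-27*(-14)*30 + O(B(4, V*7)) = -27*(-14)*30 + (-5 + (2*(7*7))²) = 378*30 + (-5 + (2*49)²) = 11340 + (-5 + 98²) = 11340 + (-5 + 9604) = 11340 + 9599 = 20939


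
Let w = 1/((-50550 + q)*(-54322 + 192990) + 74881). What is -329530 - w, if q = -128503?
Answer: -8181849794724189/24828846523 ≈ -3.2953e+5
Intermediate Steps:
w = -1/24828846523 (w = 1/((-50550 - 128503)*(-54322 + 192990) + 74881) = 1/(-179053*138668 + 74881) = 1/(-24828921404 + 74881) = 1/(-24828846523) = -1/24828846523 ≈ -4.0276e-11)
-329530 - w = -329530 - 1*(-1/24828846523) = -329530 + 1/24828846523 = -8181849794724189/24828846523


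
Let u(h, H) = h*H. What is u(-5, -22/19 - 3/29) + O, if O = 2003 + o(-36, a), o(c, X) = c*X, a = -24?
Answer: 1583192/551 ≈ 2873.3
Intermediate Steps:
u(h, H) = H*h
o(c, X) = X*c
O = 2867 (O = 2003 - 24*(-36) = 2003 + 864 = 2867)
u(-5, -22/19 - 3/29) + O = (-22/19 - 3/29)*(-5) + 2867 = -695/551*(-5) + 2867 = 3475/551 + 2867 = 1583192/551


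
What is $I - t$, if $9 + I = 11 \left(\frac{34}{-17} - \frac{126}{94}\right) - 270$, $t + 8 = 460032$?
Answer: $- \frac{21635968}{47} \approx -4.6034 \cdot 10^{5}$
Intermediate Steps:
$t = 460024$ ($t = -8 + 460032 = 460024$)
$I = - \frac{14840}{47}$ ($I = -9 - \left(270 - 11 \left(\frac{34}{-17} - \frac{126}{94}\right)\right) = -9 - \left(270 - 11 \left(34 \left(- \frac{1}{17}\right) - \frac{63}{47}\right)\right) = -9 - \left(270 - 11 \left(-2 - \frac{63}{47}\right)\right) = -9 + \left(11 \left(- \frac{157}{47}\right) - 270\right) = -9 - \frac{14417}{47} = - \frac{14840}{47} \approx -315.74$)
$I - t = - \frac{14840}{47} - 460024 = - \frac{21635968}{47}$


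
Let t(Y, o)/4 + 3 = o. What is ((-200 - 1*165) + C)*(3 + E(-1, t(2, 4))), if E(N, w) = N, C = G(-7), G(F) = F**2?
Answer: -632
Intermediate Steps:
C = 49 (C = (-7)**2 = 49)
t(Y, o) = -12 + 4*o
((-200 - 1*165) + C)*(3 + E(-1, t(2, 4))) = ((-200 - 1*165) + 49)*(3 - 1) = ((-200 - 165) + 49)*2 = (-365 + 49)*2 = -316*2 = -632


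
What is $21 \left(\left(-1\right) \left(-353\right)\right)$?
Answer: $7413$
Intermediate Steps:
$21 \left(\left(-1\right) \left(-353\right)\right) = 21 \cdot 353 = 7413$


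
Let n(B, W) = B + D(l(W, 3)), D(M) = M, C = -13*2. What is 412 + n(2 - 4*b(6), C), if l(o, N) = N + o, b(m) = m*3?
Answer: 319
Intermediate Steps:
C = -26
b(m) = 3*m
n(B, W) = 3 + B + W (n(B, W) = B + (3 + W) = 3 + B + W)
412 + n(2 - 4*b(6), C) = 412 + (3 + (2 - 12*6) - 26) = 412 + (3 + (2 - 4*18) - 26) = 412 + (3 + (2 - 72) - 26) = 412 + (3 - 70 - 26) = 412 - 93 = 319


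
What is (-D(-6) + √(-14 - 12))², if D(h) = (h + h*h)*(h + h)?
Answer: 129574 + 720*I*√26 ≈ 1.2957e+5 + 3671.3*I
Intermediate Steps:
D(h) = 2*h*(h + h²) (D(h) = (h + h²)*(2*h) = 2*h*(h + h²))
(-D(-6) + √(-14 - 12))² = (-2*(-6)²*(1 - 6) + √(-14 - 12))² = (-2*36*(-5) + √(-26))² = (-1*(-360) + I*√26)² = (360 + I*√26)²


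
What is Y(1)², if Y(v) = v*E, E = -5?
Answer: 25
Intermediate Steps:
Y(v) = -5*v (Y(v) = v*(-5) = -5*v)
Y(1)² = (-5*1)² = (-5)² = 25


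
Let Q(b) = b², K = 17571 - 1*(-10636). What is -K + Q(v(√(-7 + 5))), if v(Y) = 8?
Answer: -28143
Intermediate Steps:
K = 28207 (K = 17571 + 10636 = 28207)
-K + Q(v(√(-7 + 5))) = -1*28207 + 8² = -28207 + 64 = -28143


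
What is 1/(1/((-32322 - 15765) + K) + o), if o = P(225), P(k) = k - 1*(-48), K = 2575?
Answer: 45512/12424775 ≈ 0.0036630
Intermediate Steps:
P(k) = 48 + k (P(k) = k + 48 = 48 + k)
o = 273 (o = 48 + 225 = 273)
1/(1/((-32322 - 15765) + K) + o) = 1/(1/((-32322 - 15765) + 2575) + 273) = 1/(1/(-48087 + 2575) + 273) = 1/(1/(-45512) + 273) = 1/(-1/45512 + 273) = 1/(12424775/45512) = 45512/12424775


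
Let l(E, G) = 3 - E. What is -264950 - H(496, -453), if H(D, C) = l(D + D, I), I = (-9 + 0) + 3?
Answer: -263961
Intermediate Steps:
I = -6 (I = -9 + 3 = -6)
H(D, C) = 3 - 2*D (H(D, C) = 3 - (D + D) = 3 - 2*D)
-264950 - H(496, -453) = -264950 - (3 - 2*496) = -264950 - (3 - 992) = -264950 - 1*(-989) = -264950 + 989 = -263961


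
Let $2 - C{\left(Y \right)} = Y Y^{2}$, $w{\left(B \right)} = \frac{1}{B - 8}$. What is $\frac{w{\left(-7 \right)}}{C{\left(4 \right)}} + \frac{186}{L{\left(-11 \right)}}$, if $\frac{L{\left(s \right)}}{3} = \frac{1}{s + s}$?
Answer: $- \frac{1268519}{930} \approx -1364.0$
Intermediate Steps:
$w{\left(B \right)} = \frac{1}{-8 + B}$
$C{\left(Y \right)} = 2 - Y^{3}$ ($C{\left(Y \right)} = 2 - Y Y^{2} = 2 - Y^{3}$)
$L{\left(s \right)} = \frac{3}{2 s}$ ($L{\left(s \right)} = \frac{3}{s + s} = \frac{3}{2 s}$)
$\frac{w{\left(-7 \right)}}{C{\left(4 \right)}} + \frac{186}{L{\left(-11 \right)}} = \frac{1}{\left(-8 - 7\right) \left(2 - 4^{3}\right)} + \frac{186}{\frac{3}{2} \frac{1}{-11}} = \frac{1}{\left(-15\right) \left(2 - 64\right)} + \frac{186}{\frac{3}{2} \left(- \frac{1}{11}\right)} = - \frac{1}{15 \left(2 - 64\right)} + \frac{186}{- \frac{3}{22}} = - \frac{1}{15 \left(-62\right)} + 186 \left(- \frac{22}{3}\right) = \left(- \frac{1}{15}\right) \left(- \frac{1}{62}\right) - 1364 = \frac{1}{930} - 1364 = - \frac{1268519}{930}$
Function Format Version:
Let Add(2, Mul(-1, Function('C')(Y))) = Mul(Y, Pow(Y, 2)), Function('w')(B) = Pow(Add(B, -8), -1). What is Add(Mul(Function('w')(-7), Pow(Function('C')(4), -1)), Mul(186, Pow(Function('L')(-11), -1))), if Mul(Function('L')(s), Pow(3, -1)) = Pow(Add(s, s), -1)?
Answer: Rational(-1268519, 930) ≈ -1364.0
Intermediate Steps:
Function('w')(B) = Pow(Add(-8, B), -1)
Function('C')(Y) = Add(2, Mul(-1, Pow(Y, 3))) (Function('C')(Y) = Add(2, Mul(-1, Mul(Y, Pow(Y, 2)))) = Add(2, Mul(-1, Pow(Y, 3))))
Function('L')(s) = Mul(Rational(3, 2), Pow(s, -1)) (Function('L')(s) = Mul(3, Pow(Add(s, s), -1)) = Mul(3, Pow(Mul(2, s), -1)) = Mul(3, Mul(Rational(1, 2), Pow(s, -1))) = Mul(Rational(3, 2), Pow(s, -1)))
Add(Mul(Function('w')(-7), Pow(Function('C')(4), -1)), Mul(186, Pow(Function('L')(-11), -1))) = Add(Mul(Pow(Add(-8, -7), -1), Pow(Add(2, Mul(-1, Pow(4, 3))), -1)), Mul(186, Pow(Mul(Rational(3, 2), Pow(-11, -1)), -1))) = Add(Mul(Pow(-15, -1), Pow(Add(2, Mul(-1, 64)), -1)), Mul(186, Pow(Mul(Rational(3, 2), Rational(-1, 11)), -1))) = Add(Mul(Rational(-1, 15), Pow(Add(2, -64), -1)), Mul(186, Pow(Rational(-3, 22), -1))) = Add(Mul(Rational(-1, 15), Pow(-62, -1)), Mul(186, Rational(-22, 3))) = Add(Mul(Rational(-1, 15), Rational(-1, 62)), -1364) = Add(Rational(1, 930), -1364) = Rational(-1268519, 930)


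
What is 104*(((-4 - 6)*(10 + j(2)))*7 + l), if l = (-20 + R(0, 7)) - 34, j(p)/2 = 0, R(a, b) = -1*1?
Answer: -78520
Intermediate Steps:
R(a, b) = -1
j(p) = 0 (j(p) = 2*0 = 0)
l = -55 (l = (-20 - 1) - 34 = -21 - 34 = -55)
104*(((-4 - 6)*(10 + j(2)))*7 + l) = 104*(((-4 - 6)*(10 + 0))*7 - 55) = 104*(-10*10*7 - 55) = 104*(-100*7 - 55) = 104*(-700 - 55) = 104*(-755) = -78520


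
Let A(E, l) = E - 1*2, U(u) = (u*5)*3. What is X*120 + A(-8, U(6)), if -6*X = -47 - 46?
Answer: 1850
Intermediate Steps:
X = 31/2 (X = -(-47 - 46)/6 = -⅙*(-93) = 31/2 ≈ 15.500)
U(u) = 15*u (U(u) = (5*u)*3 = 15*u)
A(E, l) = -2 + E (A(E, l) = E - 2 = -2 + E)
X*120 + A(-8, U(6)) = (31/2)*120 + (-2 - 8) = 1860 - 10 = 1850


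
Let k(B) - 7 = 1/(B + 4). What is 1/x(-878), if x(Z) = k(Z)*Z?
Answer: -437/2685363 ≈ -0.00016273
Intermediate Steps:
k(B) = 7 + 1/(4 + B) (k(B) = 7 + 1/(B + 4) = 7 + 1/(4 + B))
x(Z) = Z*(29 + 7*Z)/(4 + Z) (x(Z) = ((29 + 7*Z)/(4 + Z))*Z = Z*(29 + 7*Z)/(4 + Z))
1/x(-878) = 1/(-878*(29 + 7*(-878))/(4 - 878)) = 1/(-878*(29 - 6146)/(-874)) = 1/(-878*(-1/874)*(-6117)) = 1/(-2685363/437) = -437/2685363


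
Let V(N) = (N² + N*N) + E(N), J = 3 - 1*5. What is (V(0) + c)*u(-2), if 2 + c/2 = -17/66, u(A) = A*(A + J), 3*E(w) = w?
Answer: -1192/33 ≈ -36.121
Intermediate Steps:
E(w) = w/3
J = -2 (J = 3 - 5 = -2)
V(N) = 2*N² + N/3 (V(N) = (N² + N*N) + N/3 = (N² + N²) + N/3 = 2*N² + N/3)
u(A) = A*(-2 + A) (u(A) = A*(A - 2) = A*(-2 + A))
c = -149/33 (c = -4 + 2*(-17/66) = -4 - 17/33 = -149/33 ≈ -4.5152)
(V(0) + c)*u(-2) = ((⅓)*0*(1 + 6*0) - 149/33)*(-2*(-2 - 2)) = ((⅓)*0*(1 + 0) - 149/33)*(-2*(-4)) = ((⅓)*0*1 - 149/33)*8 = (0 - 149/33)*8 = -149/33*8 = -1192/33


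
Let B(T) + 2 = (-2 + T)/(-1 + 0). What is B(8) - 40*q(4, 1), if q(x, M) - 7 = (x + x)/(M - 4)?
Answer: -544/3 ≈ -181.33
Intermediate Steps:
B(T) = -T (B(T) = -2 + (-2 + T)/(-1 + 0) = -2 + (-2 + T)/(-1) = -2 + (-2 + T)*(-1) = -2 + (2 - T) = -T)
q(x, M) = 7 + 2*x/(-4 + M) (q(x, M) = 7 + (x + x)/(M - 4) = 7 + (2*x)/(-4 + M) = 7 + 2*x/(-4 + M))
B(8) - 40*q(4, 1) = -1*8 - 40*(-28 + 2*4 + 7*1)/(-4 + 1) = -8 - 40*(-28 + 8 + 7)/(-3) = -8 - (-40)*(-13)/3 = -8 - 40*13/3 = -8 - 520/3 = -544/3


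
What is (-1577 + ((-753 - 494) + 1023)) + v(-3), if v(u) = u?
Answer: -1804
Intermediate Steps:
(-1577 + ((-753 - 494) + 1023)) + v(-3) = (-1577 + ((-753 - 494) + 1023)) - 3 = (-1577 + (-1247 + 1023)) - 3 = (-1577 - 224) - 3 = -1801 - 3 = -1804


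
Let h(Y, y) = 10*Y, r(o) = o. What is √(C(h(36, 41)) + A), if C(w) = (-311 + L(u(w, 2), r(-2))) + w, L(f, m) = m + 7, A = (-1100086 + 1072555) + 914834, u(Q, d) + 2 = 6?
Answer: √887357 ≈ 942.00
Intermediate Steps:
u(Q, d) = 4 (u(Q, d) = -2 + 6 = 4)
A = 887303 (A = -27531 + 914834 = 887303)
L(f, m) = 7 + m
C(w) = -306 + w (C(w) = (-311 + (7 - 2)) + w = (-311 + 5) + w = -306 + w)
√(C(h(36, 41)) + A) = √((-306 + 10*36) + 887303) = √((-306 + 360) + 887303) = √(54 + 887303) = √887357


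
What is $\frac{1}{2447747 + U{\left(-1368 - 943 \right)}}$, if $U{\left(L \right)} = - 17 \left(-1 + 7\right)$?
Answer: $\frac{1}{2447645} \approx 4.0856 \cdot 10^{-7}$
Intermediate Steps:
$U{\left(L \right)} = -102$ ($U{\left(L \right)} = \left(-17\right) 6 = -102$)
$\frac{1}{2447747 + U{\left(-1368 - 943 \right)}} = \frac{1}{2447747 - 102} = \frac{1}{2447645}$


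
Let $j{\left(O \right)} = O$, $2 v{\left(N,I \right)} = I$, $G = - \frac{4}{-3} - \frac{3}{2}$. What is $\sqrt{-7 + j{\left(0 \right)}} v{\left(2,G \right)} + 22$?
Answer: $22 - \frac{i \sqrt{7}}{12} \approx 22.0 - 0.22048 i$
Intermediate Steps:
$G = - \frac{1}{6}$ ($G = \left(-4\right) \left(- \frac{1}{3}\right) - \frac{3}{2} = \frac{4}{3} - \frac{3}{2} = - \frac{1}{6} \approx -0.16667$)
$v{\left(N,I \right)} = \frac{I}{2}$
$\sqrt{-7 + j{\left(0 \right)}} v{\left(2,G \right)} + 22 = \sqrt{-7 + 0} \cdot \frac{1}{2} \left(- \frac{1}{6}\right) + 22 = \sqrt{-7} \left(- \frac{1}{12}\right) + 22 = i \sqrt{7} \left(- \frac{1}{12}\right) + 22 = - \frac{i \sqrt{7}}{12} + 22 = 22 - \frac{i \sqrt{7}}{12}$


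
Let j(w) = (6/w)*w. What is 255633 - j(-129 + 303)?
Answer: 255627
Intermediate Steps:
j(w) = 6
255633 - j(-129 + 303) = 255633 - 1*6 = 255633 - 6 = 255627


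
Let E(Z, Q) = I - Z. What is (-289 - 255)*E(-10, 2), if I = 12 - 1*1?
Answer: -11424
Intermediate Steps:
I = 11 (I = 12 - 1 = 11)
E(Z, Q) = 11 - Z
(-289 - 255)*E(-10, 2) = (-289 - 255)*(11 - 1*(-10)) = -544*(11 + 10) = -544*21 = -11424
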